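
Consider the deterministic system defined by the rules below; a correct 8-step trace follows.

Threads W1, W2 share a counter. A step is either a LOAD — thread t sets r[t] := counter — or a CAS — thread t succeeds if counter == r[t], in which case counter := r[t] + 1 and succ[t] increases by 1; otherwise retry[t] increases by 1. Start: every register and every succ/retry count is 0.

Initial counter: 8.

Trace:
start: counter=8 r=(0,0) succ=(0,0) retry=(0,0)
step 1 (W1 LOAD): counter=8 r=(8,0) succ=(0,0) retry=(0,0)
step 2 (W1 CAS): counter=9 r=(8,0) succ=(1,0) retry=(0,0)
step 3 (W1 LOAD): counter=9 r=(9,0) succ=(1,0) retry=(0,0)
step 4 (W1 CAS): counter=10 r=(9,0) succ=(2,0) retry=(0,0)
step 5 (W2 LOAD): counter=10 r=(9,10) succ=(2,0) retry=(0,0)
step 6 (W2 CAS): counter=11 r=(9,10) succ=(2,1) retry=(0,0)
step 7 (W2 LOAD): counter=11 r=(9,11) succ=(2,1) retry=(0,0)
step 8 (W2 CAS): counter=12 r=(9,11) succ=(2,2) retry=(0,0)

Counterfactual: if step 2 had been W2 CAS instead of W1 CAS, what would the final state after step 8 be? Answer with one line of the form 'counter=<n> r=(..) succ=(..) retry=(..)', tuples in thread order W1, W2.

(re-executing from step 2 with the substitution; state before step 2: counter=8 r=(8,0) succ=(0,0) retry=(0,0))
step 2 (W2 CAS): counter=8 r=(8,0) succ=(0,0) retry=(0,1)
step 3 (W1 LOAD): counter=8 r=(8,0) succ=(0,0) retry=(0,1)
step 4 (W1 CAS): counter=9 r=(8,0) succ=(1,0) retry=(0,1)
step 5 (W2 LOAD): counter=9 r=(8,9) succ=(1,0) retry=(0,1)
step 6 (W2 CAS): counter=10 r=(8,9) succ=(1,1) retry=(0,1)
step 7 (W2 LOAD): counter=10 r=(8,10) succ=(1,1) retry=(0,1)
step 8 (W2 CAS): counter=11 r=(8,10) succ=(1,2) retry=(0,1)

counter=11 r=(8,10) succ=(1,2) retry=(0,1)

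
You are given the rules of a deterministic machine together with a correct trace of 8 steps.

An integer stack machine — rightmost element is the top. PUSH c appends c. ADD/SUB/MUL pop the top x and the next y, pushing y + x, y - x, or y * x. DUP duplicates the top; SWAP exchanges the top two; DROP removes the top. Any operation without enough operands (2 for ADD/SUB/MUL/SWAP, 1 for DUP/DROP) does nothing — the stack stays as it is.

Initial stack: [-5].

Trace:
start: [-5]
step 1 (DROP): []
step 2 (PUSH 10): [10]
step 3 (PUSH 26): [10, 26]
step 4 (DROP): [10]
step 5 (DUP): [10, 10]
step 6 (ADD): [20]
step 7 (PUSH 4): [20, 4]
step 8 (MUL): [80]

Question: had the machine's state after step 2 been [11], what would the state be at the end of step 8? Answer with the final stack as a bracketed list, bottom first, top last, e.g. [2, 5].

state after step 2 := [11]
step 3 (PUSH 26): [11, 26]
step 4 (DROP): [11]
step 5 (DUP): [11, 11]
step 6 (ADD): [22]
step 7 (PUSH 4): [22, 4]
step 8 (MUL): [88]

[88]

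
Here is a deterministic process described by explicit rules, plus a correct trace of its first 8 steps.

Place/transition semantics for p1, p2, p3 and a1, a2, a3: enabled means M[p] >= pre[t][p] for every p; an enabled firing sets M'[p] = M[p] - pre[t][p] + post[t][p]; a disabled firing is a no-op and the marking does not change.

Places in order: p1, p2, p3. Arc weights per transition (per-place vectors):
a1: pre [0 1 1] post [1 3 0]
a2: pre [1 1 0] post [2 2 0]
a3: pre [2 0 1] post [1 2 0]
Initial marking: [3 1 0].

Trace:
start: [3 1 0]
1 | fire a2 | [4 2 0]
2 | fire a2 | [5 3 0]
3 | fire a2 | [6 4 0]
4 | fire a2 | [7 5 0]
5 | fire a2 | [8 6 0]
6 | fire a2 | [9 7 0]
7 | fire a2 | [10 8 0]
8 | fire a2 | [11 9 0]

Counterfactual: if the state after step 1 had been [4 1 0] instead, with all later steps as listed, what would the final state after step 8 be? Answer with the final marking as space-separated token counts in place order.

state after step 1 := [4 1 0]
2 | fire a2 | [5 2 0]
3 | fire a2 | [6 3 0]
4 | fire a2 | [7 4 0]
5 | fire a2 | [8 5 0]
6 | fire a2 | [9 6 0]
7 | fire a2 | [10 7 0]
8 | fire a2 | [11 8 0]

11 8 0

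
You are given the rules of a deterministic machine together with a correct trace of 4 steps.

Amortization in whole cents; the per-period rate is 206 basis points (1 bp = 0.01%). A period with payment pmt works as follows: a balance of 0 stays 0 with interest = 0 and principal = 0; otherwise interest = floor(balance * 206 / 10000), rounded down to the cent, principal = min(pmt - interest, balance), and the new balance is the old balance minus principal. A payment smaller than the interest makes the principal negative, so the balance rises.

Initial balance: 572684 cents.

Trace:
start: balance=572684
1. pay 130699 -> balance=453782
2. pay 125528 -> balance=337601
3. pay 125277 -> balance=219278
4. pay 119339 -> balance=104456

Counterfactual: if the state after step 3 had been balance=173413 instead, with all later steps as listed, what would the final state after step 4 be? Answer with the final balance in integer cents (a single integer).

state after step 3 := balance=173413
4. pay 119339 -> balance=57646

57646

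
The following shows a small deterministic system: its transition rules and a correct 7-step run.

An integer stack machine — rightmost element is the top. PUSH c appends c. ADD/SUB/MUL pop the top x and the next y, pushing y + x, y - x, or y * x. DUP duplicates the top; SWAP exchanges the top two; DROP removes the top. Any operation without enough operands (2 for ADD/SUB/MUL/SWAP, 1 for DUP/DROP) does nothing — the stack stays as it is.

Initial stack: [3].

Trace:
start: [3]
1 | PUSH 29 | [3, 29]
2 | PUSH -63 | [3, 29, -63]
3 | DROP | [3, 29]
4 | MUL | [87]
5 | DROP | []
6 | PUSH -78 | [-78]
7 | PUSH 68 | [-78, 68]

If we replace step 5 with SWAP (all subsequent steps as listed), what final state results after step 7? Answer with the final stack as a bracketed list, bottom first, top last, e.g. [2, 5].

(re-executing from step 5 with the substitution; state before step 5: [87])
5 | SWAP | [87]
6 | PUSH -78 | [87, -78]
7 | PUSH 68 | [87, -78, 68]

[87, -78, 68]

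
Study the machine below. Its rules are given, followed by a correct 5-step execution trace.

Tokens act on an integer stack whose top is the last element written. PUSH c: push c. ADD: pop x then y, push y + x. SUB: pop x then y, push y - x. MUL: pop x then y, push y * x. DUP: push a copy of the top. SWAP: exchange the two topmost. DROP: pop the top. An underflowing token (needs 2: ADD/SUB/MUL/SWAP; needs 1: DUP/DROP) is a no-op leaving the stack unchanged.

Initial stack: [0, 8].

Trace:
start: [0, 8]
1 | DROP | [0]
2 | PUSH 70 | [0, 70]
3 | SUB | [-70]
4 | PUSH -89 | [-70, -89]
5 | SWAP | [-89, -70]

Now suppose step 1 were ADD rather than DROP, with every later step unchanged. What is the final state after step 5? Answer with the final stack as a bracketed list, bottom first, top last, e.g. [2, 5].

(re-executing from step 1 with the substitution; state before step 1: [0, 8])
1 | ADD | [8]
2 | PUSH 70 | [8, 70]
3 | SUB | [-62]
4 | PUSH -89 | [-62, -89]
5 | SWAP | [-89, -62]

[-89, -62]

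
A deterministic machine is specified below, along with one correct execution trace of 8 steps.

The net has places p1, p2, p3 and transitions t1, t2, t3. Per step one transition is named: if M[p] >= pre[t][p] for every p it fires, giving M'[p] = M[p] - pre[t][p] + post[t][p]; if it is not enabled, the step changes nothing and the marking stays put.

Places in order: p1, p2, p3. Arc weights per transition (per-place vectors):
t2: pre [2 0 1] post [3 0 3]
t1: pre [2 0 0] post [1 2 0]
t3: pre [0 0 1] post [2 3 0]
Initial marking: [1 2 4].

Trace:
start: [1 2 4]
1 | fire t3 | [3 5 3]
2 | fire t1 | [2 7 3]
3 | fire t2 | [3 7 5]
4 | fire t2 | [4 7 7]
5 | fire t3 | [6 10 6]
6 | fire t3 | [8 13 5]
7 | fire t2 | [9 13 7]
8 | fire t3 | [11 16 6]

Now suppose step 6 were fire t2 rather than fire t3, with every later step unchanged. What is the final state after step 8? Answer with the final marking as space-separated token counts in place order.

(re-executing from step 6 with the substitution; state before step 6: [6 10 6])
6 | fire t2 | [7 10 8]
7 | fire t2 | [8 10 10]
8 | fire t3 | [10 13 9]

10 13 9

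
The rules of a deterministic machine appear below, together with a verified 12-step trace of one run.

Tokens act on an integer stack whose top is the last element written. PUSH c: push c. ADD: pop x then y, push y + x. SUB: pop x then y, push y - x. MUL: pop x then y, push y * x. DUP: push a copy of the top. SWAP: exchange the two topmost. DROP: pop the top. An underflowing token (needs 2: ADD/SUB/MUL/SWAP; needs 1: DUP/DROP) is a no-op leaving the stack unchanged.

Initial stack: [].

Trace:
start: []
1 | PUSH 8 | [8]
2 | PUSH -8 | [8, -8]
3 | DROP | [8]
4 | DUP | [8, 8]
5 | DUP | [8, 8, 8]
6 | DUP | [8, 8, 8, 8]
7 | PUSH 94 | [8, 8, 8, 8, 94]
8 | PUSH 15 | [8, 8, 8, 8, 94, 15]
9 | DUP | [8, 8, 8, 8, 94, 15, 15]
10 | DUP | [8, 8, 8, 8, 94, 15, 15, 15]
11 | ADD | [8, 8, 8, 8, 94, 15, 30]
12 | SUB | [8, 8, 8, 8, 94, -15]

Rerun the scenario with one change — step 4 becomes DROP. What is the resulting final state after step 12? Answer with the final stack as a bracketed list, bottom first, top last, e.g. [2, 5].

(re-executing from step 4 with the substitution; state before step 4: [8])
4 | DROP | []
5 | DUP | []
6 | DUP | []
7 | PUSH 94 | [94]
8 | PUSH 15 | [94, 15]
9 | DUP | [94, 15, 15]
10 | DUP | [94, 15, 15, 15]
11 | ADD | [94, 15, 30]
12 | SUB | [94, -15]

[94, -15]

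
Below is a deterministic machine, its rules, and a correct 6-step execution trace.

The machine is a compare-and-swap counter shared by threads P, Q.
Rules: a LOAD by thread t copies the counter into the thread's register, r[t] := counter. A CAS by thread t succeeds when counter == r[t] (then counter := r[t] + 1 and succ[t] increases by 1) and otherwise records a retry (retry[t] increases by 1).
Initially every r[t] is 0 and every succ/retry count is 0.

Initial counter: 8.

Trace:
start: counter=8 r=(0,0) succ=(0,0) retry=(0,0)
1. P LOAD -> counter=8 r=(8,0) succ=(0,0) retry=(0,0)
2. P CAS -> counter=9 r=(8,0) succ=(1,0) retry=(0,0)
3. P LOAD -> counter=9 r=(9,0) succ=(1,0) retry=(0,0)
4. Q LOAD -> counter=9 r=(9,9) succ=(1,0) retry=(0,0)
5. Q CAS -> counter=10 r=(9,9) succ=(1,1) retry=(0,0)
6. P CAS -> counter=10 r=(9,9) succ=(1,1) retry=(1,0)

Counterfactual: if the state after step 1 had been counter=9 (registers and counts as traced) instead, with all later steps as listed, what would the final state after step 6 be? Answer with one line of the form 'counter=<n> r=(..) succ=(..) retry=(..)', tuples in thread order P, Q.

counter=10 r=(9,9) succ=(0,1) retry=(2,0)

state after step 1 := counter=9 r=(8,0) succ=(0,0) retry=(0,0)
2. P CAS -> counter=9 r=(8,0) succ=(0,0) retry=(1,0)
3. P LOAD -> counter=9 r=(9,0) succ=(0,0) retry=(1,0)
4. Q LOAD -> counter=9 r=(9,9) succ=(0,0) retry=(1,0)
5. Q CAS -> counter=10 r=(9,9) succ=(0,1) retry=(1,0)
6. P CAS -> counter=10 r=(9,9) succ=(0,1) retry=(2,0)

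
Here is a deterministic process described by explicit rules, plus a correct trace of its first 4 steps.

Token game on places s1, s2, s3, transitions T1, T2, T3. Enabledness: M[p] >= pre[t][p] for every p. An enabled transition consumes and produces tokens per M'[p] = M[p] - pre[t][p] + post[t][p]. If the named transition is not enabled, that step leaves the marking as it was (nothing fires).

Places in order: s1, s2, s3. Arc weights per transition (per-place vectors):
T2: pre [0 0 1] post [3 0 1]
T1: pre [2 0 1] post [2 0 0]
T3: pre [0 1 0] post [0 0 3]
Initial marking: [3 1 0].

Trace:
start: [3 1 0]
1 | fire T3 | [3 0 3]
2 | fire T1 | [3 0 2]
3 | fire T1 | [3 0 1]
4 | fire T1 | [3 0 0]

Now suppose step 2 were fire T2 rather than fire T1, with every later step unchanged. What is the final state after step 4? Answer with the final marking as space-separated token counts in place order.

(re-executing from step 2 with the substitution; state before step 2: [3 0 3])
2 | fire T2 | [6 0 3]
3 | fire T1 | [6 0 2]
4 | fire T1 | [6 0 1]

6 0 1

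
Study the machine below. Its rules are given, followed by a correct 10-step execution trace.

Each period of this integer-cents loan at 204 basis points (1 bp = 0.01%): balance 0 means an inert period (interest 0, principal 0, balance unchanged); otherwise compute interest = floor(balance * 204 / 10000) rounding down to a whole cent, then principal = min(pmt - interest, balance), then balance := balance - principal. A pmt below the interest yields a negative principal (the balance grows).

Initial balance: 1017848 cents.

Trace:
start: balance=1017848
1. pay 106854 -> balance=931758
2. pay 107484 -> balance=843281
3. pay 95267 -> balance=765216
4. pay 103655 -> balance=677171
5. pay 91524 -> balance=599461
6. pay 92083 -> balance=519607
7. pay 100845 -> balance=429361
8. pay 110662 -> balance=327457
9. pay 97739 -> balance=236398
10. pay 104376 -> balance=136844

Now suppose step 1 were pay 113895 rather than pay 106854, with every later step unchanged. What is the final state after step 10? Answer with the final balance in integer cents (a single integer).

128400

(re-executing from step 1 with the substitution; state before step 1: balance=1017848)
1. pay 113895 -> balance=924717
2. pay 107484 -> balance=836097
3. pay 95267 -> balance=757886
4. pay 103655 -> balance=669691
5. pay 91524 -> balance=591828
6. pay 92083 -> balance=511818
7. pay 100845 -> balance=421414
8. pay 110662 -> balance=319348
9. pay 97739 -> balance=228123
10. pay 104376 -> balance=128400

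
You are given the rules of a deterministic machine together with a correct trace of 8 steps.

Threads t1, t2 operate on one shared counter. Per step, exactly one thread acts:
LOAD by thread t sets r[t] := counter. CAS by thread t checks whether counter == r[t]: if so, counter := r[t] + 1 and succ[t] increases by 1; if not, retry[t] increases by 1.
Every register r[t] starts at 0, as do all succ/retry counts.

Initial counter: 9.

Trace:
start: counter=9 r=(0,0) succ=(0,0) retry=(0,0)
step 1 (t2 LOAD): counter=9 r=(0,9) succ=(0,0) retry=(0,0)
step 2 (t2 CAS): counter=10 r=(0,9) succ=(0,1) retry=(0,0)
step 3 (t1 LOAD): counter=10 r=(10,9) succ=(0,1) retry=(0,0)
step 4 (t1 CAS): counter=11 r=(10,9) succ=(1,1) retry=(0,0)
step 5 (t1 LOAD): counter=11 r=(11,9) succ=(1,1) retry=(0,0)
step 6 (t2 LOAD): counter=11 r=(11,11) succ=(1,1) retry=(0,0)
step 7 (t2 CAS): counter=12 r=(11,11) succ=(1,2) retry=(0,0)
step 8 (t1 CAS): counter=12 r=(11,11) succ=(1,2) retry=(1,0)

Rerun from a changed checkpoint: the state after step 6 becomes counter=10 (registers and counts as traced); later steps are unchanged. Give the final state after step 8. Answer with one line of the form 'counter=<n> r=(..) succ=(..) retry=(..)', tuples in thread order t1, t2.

counter=10 r=(11,11) succ=(1,1) retry=(1,1)

state after step 6 := counter=10 r=(11,11) succ=(1,1) retry=(0,0)
step 7 (t2 CAS): counter=10 r=(11,11) succ=(1,1) retry=(0,1)
step 8 (t1 CAS): counter=10 r=(11,11) succ=(1,1) retry=(1,1)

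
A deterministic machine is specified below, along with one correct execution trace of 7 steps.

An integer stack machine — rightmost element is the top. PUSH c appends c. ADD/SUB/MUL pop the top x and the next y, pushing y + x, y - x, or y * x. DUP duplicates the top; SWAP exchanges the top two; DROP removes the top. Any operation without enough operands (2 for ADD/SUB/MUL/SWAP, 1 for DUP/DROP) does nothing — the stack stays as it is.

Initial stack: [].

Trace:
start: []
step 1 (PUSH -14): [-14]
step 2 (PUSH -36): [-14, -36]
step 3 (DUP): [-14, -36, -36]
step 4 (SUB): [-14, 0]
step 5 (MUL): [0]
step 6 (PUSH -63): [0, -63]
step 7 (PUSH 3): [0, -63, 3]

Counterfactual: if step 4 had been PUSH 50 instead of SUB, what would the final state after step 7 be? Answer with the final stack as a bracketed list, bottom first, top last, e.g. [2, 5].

[-14, -36, -1800, -63, 3]

(re-executing from step 4 with the substitution; state before step 4: [-14, -36, -36])
step 4 (PUSH 50): [-14, -36, -36, 50]
step 5 (MUL): [-14, -36, -1800]
step 6 (PUSH -63): [-14, -36, -1800, -63]
step 7 (PUSH 3): [-14, -36, -1800, -63, 3]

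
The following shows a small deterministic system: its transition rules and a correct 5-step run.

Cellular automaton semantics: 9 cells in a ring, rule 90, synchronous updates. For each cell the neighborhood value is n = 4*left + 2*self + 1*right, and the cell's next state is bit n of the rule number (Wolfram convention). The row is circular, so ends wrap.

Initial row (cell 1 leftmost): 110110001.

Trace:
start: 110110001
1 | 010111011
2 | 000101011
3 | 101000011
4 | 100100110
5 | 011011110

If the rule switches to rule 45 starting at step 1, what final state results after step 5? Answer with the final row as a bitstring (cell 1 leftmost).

(re-executing steps 1..5 under rule 45; state before step 1: 110110001)
1 | 001100101
2 | 001000111
3 | 001010100
4 | 101111101
5 | 011000011

011000011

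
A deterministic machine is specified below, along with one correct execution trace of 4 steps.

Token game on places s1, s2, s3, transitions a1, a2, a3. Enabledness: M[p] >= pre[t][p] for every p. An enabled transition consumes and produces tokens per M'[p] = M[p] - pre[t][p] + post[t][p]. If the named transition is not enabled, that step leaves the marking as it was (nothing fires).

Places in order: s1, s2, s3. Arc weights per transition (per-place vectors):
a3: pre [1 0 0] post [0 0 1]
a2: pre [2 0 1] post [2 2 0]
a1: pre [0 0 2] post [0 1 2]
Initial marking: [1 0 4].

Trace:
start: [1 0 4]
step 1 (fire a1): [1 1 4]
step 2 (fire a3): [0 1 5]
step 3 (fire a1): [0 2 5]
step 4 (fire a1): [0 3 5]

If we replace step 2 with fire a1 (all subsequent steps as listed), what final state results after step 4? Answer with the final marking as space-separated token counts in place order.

1 4 4

(re-executing from step 2 with the substitution; state before step 2: [1 1 4])
step 2 (fire a1): [1 2 4]
step 3 (fire a1): [1 3 4]
step 4 (fire a1): [1 4 4]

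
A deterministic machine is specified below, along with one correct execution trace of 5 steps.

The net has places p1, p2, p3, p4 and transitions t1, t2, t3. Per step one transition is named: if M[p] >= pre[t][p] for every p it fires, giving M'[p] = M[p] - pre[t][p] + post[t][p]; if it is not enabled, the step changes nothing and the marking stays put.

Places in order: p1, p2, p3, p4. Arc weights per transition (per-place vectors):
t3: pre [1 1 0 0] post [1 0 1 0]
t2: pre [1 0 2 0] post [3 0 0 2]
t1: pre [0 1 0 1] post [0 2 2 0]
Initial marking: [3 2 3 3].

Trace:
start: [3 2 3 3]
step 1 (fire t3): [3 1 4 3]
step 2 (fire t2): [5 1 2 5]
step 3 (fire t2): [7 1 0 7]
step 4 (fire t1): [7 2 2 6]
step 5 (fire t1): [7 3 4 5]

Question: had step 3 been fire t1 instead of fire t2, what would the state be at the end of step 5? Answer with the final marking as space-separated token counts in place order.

5 4 8 2

(re-executing from step 3 with the substitution; state before step 3: [5 1 2 5])
step 3 (fire t1): [5 2 4 4]
step 4 (fire t1): [5 3 6 3]
step 5 (fire t1): [5 4 8 2]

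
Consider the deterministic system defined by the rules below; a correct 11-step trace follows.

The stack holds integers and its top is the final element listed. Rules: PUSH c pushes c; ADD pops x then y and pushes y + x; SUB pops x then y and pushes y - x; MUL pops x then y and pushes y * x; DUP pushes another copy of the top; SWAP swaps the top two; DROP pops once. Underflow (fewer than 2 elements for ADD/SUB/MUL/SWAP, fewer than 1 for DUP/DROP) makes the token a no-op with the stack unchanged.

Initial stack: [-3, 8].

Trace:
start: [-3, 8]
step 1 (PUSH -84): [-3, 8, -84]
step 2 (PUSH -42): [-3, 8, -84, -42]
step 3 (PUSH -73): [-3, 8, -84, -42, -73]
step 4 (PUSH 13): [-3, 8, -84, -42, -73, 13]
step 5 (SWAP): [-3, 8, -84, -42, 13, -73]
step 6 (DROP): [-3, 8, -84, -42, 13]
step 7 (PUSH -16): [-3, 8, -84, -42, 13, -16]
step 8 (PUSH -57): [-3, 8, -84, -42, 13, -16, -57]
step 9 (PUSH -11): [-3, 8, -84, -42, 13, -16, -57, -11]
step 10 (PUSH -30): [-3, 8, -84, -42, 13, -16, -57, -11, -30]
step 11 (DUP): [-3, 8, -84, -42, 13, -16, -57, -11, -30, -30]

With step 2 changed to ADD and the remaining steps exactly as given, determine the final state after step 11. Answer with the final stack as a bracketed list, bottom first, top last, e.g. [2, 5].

(re-executing from step 2 with the substitution; state before step 2: [-3, 8, -84])
step 2 (ADD): [-3, -76]
step 3 (PUSH -73): [-3, -76, -73]
step 4 (PUSH 13): [-3, -76, -73, 13]
step 5 (SWAP): [-3, -76, 13, -73]
step 6 (DROP): [-3, -76, 13]
step 7 (PUSH -16): [-3, -76, 13, -16]
step 8 (PUSH -57): [-3, -76, 13, -16, -57]
step 9 (PUSH -11): [-3, -76, 13, -16, -57, -11]
step 10 (PUSH -30): [-3, -76, 13, -16, -57, -11, -30]
step 11 (DUP): [-3, -76, 13, -16, -57, -11, -30, -30]

[-3, -76, 13, -16, -57, -11, -30, -30]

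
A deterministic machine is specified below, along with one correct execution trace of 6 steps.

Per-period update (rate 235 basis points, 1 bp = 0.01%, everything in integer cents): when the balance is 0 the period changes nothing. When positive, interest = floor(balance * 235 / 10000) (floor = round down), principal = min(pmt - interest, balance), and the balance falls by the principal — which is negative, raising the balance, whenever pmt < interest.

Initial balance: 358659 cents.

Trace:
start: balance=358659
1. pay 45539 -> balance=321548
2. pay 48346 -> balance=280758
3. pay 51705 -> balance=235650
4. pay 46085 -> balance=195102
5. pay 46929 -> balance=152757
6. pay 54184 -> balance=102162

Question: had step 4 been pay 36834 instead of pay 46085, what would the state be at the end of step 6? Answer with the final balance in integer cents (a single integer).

111854

(re-executing from step 4 with the substitution; state before step 4: balance=235650)
4. pay 36834 -> balance=204353
5. pay 46929 -> balance=162226
6. pay 54184 -> balance=111854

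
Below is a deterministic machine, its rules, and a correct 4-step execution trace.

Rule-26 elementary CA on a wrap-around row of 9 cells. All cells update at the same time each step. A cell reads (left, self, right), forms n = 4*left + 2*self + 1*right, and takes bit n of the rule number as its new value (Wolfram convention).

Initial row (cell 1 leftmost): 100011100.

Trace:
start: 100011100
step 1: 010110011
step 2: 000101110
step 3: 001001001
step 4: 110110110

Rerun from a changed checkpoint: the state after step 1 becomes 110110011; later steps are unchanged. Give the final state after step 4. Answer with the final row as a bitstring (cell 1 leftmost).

110110110

state after step 1 := 110110011
step 2: 000101110
step 3: 001001001
step 4: 110110110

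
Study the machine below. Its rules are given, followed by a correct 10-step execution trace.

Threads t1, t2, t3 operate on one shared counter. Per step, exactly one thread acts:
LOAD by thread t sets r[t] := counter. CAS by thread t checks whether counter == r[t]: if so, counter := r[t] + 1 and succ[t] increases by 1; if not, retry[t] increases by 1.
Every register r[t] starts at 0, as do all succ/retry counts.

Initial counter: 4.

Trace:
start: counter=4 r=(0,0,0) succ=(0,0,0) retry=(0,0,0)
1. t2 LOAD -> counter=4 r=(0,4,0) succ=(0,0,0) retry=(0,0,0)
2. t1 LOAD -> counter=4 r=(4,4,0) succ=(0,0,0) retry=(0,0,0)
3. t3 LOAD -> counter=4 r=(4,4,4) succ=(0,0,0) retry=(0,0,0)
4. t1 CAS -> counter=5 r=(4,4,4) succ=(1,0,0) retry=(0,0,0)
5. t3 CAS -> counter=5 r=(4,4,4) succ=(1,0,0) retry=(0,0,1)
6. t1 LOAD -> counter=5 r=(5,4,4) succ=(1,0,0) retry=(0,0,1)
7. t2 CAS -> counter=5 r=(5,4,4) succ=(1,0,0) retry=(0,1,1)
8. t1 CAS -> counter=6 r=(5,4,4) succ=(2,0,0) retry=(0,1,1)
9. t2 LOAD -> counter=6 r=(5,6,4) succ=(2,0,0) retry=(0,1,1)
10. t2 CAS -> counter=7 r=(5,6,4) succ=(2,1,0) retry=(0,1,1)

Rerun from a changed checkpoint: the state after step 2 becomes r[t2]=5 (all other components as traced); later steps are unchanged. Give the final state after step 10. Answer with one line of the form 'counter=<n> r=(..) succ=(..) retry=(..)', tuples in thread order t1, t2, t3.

counter=7 r=(5,6,4) succ=(1,2,0) retry=(1,0,1)

state after step 2 := counter=4 r=(4,5,0) succ=(0,0,0) retry=(0,0,0)
3. t3 LOAD -> counter=4 r=(4,5,4) succ=(0,0,0) retry=(0,0,0)
4. t1 CAS -> counter=5 r=(4,5,4) succ=(1,0,0) retry=(0,0,0)
5. t3 CAS -> counter=5 r=(4,5,4) succ=(1,0,0) retry=(0,0,1)
6. t1 LOAD -> counter=5 r=(5,5,4) succ=(1,0,0) retry=(0,0,1)
7. t2 CAS -> counter=6 r=(5,5,4) succ=(1,1,0) retry=(0,0,1)
8. t1 CAS -> counter=6 r=(5,5,4) succ=(1,1,0) retry=(1,0,1)
9. t2 LOAD -> counter=6 r=(5,6,4) succ=(1,1,0) retry=(1,0,1)
10. t2 CAS -> counter=7 r=(5,6,4) succ=(1,2,0) retry=(1,0,1)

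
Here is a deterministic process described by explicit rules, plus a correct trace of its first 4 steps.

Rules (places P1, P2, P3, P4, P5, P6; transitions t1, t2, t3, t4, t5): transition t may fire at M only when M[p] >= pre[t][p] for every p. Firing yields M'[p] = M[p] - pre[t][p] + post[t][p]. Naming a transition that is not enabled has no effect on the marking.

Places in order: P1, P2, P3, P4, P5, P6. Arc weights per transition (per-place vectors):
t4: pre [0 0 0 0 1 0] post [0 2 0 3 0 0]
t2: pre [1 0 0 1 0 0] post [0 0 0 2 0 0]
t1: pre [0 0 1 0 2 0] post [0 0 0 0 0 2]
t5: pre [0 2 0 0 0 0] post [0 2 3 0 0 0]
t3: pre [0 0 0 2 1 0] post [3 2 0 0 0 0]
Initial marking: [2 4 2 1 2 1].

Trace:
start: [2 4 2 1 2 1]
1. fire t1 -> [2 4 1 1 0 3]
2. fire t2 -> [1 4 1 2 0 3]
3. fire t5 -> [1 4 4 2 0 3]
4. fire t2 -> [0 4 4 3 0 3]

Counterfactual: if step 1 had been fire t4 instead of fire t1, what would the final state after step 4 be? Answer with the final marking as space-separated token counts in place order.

0 6 5 6 1 1

(re-executing from step 1 with the substitution; state before step 1: [2 4 2 1 2 1])
1. fire t4 -> [2 6 2 4 1 1]
2. fire t2 -> [1 6 2 5 1 1]
3. fire t5 -> [1 6 5 5 1 1]
4. fire t2 -> [0 6 5 6 1 1]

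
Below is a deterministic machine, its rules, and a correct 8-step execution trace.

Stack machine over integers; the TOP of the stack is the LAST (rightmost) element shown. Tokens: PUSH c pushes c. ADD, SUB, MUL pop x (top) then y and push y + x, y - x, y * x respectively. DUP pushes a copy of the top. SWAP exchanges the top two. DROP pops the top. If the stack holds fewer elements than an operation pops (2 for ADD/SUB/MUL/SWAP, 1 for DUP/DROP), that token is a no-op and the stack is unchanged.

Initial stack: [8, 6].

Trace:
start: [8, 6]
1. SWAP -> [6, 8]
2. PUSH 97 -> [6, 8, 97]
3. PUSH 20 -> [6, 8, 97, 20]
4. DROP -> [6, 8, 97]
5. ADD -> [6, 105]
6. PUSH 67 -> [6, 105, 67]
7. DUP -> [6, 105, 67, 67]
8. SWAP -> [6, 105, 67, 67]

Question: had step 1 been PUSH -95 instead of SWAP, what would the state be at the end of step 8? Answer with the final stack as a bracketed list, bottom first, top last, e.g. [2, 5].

[8, 6, 2, 67, 67]

(re-executing from step 1 with the substitution; state before step 1: [8, 6])
1. PUSH -95 -> [8, 6, -95]
2. PUSH 97 -> [8, 6, -95, 97]
3. PUSH 20 -> [8, 6, -95, 97, 20]
4. DROP -> [8, 6, -95, 97]
5. ADD -> [8, 6, 2]
6. PUSH 67 -> [8, 6, 2, 67]
7. DUP -> [8, 6, 2, 67, 67]
8. SWAP -> [8, 6, 2, 67, 67]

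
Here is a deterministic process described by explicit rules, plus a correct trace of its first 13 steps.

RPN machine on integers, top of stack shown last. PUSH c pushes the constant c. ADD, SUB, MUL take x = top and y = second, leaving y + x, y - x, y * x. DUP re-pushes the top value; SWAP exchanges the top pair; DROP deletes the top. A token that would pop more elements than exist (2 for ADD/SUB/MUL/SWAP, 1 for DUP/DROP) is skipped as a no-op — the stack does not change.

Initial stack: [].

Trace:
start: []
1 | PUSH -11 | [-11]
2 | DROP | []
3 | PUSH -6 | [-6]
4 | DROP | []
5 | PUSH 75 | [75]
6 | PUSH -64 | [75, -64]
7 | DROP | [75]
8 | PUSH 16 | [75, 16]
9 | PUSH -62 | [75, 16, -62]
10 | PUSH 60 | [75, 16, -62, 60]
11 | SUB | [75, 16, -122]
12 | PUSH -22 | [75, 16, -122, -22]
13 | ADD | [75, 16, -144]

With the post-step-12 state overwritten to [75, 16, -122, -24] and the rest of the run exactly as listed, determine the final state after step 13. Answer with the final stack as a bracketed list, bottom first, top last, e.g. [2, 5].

[75, 16, -146]

state after step 12 := [75, 16, -122, -24]
13 | ADD | [75, 16, -146]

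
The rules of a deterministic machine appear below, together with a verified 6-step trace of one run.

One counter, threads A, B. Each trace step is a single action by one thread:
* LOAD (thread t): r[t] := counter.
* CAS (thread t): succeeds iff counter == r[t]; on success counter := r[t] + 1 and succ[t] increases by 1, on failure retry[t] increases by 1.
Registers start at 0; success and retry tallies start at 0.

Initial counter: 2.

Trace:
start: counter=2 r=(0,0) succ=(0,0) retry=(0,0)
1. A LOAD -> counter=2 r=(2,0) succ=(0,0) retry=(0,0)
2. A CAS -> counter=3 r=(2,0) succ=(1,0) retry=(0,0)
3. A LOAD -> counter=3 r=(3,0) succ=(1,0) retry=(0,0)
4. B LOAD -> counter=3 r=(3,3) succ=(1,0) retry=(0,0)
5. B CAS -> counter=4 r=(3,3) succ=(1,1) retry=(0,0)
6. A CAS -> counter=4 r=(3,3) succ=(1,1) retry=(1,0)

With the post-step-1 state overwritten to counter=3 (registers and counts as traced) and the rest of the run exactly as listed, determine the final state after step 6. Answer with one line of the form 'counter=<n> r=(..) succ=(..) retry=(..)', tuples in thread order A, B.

state after step 1 := counter=3 r=(2,0) succ=(0,0) retry=(0,0)
2. A CAS -> counter=3 r=(2,0) succ=(0,0) retry=(1,0)
3. A LOAD -> counter=3 r=(3,0) succ=(0,0) retry=(1,0)
4. B LOAD -> counter=3 r=(3,3) succ=(0,0) retry=(1,0)
5. B CAS -> counter=4 r=(3,3) succ=(0,1) retry=(1,0)
6. A CAS -> counter=4 r=(3,3) succ=(0,1) retry=(2,0)

counter=4 r=(3,3) succ=(0,1) retry=(2,0)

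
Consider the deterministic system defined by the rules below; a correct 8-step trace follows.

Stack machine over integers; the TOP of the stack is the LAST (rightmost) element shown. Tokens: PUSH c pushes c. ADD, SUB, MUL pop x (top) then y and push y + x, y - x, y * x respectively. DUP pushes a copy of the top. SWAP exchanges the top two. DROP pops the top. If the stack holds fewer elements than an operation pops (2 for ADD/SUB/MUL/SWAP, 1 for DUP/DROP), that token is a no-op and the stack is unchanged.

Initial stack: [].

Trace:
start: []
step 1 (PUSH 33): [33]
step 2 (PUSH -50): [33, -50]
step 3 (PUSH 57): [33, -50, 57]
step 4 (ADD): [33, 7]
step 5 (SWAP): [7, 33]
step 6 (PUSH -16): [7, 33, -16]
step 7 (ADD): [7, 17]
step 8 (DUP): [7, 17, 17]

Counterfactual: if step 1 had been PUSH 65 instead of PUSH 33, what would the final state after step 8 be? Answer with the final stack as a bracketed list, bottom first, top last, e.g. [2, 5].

(re-executing from step 1 with the substitution; state before step 1: [])
step 1 (PUSH 65): [65]
step 2 (PUSH -50): [65, -50]
step 3 (PUSH 57): [65, -50, 57]
step 4 (ADD): [65, 7]
step 5 (SWAP): [7, 65]
step 6 (PUSH -16): [7, 65, -16]
step 7 (ADD): [7, 49]
step 8 (DUP): [7, 49, 49]

[7, 49, 49]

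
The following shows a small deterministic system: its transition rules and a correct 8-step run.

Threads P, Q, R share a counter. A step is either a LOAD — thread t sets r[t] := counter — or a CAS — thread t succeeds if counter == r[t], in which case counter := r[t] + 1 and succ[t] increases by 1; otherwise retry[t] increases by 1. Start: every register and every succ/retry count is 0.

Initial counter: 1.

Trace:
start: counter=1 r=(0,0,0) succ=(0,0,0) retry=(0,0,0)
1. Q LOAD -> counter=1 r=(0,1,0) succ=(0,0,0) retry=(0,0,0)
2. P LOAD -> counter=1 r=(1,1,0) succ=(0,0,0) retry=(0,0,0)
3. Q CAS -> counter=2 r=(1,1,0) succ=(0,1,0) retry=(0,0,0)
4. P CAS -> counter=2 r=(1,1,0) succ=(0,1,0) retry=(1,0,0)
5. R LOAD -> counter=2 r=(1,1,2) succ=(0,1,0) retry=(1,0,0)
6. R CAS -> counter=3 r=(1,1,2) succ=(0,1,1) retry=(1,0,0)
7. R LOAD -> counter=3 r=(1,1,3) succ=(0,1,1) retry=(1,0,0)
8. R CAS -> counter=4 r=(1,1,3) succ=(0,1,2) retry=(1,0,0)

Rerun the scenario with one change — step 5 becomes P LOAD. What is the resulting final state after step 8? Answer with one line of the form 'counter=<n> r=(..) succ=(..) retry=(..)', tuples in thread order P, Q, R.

(re-executing from step 5 with the substitution; state before step 5: counter=2 r=(1,1,0) succ=(0,1,0) retry=(1,0,0))
5. P LOAD -> counter=2 r=(2,1,0) succ=(0,1,0) retry=(1,0,0)
6. R CAS -> counter=2 r=(2,1,0) succ=(0,1,0) retry=(1,0,1)
7. R LOAD -> counter=2 r=(2,1,2) succ=(0,1,0) retry=(1,0,1)
8. R CAS -> counter=3 r=(2,1,2) succ=(0,1,1) retry=(1,0,1)

counter=3 r=(2,1,2) succ=(0,1,1) retry=(1,0,1)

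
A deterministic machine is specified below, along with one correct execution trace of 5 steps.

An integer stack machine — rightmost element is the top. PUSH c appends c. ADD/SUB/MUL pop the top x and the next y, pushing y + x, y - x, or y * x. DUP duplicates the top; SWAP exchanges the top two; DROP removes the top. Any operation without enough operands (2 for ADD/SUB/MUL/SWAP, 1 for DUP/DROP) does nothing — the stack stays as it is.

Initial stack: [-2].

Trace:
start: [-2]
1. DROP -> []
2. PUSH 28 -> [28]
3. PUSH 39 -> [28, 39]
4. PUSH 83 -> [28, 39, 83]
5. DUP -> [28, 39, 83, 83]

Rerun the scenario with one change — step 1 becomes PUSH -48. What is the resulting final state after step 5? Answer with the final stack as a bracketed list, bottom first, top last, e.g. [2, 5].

[-2, -48, 28, 39, 83, 83]

(re-executing from step 1 with the substitution; state before step 1: [-2])
1. PUSH -48 -> [-2, -48]
2. PUSH 28 -> [-2, -48, 28]
3. PUSH 39 -> [-2, -48, 28, 39]
4. PUSH 83 -> [-2, -48, 28, 39, 83]
5. DUP -> [-2, -48, 28, 39, 83, 83]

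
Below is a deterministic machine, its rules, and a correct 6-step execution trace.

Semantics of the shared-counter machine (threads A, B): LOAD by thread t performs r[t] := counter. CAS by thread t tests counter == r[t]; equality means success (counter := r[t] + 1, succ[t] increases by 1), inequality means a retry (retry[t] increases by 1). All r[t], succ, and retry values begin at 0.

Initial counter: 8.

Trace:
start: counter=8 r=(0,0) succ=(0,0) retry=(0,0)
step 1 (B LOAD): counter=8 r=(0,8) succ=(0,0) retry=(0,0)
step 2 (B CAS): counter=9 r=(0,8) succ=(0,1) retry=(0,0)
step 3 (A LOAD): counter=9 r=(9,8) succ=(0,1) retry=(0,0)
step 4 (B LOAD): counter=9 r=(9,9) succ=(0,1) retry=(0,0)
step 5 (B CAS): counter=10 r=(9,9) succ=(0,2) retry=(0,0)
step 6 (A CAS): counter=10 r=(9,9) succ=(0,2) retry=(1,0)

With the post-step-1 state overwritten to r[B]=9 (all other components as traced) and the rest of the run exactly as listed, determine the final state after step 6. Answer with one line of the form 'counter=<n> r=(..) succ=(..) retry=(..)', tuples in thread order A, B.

state after step 1 := counter=8 r=(0,9) succ=(0,0) retry=(0,0)
step 2 (B CAS): counter=8 r=(0,9) succ=(0,0) retry=(0,1)
step 3 (A LOAD): counter=8 r=(8,9) succ=(0,0) retry=(0,1)
step 4 (B LOAD): counter=8 r=(8,8) succ=(0,0) retry=(0,1)
step 5 (B CAS): counter=9 r=(8,8) succ=(0,1) retry=(0,1)
step 6 (A CAS): counter=9 r=(8,8) succ=(0,1) retry=(1,1)

counter=9 r=(8,8) succ=(0,1) retry=(1,1)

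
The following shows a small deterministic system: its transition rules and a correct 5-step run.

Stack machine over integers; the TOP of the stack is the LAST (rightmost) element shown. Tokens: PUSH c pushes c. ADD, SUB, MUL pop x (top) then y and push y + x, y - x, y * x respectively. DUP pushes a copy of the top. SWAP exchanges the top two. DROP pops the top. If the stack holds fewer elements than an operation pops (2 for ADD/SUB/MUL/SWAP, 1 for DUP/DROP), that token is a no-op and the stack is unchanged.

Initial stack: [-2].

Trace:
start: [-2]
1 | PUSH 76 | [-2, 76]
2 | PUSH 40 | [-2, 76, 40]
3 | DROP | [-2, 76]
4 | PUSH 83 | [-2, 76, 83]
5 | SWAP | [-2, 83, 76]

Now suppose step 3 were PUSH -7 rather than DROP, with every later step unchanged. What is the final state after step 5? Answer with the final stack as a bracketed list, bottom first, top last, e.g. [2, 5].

(re-executing from step 3 with the substitution; state before step 3: [-2, 76, 40])
3 | PUSH -7 | [-2, 76, 40, -7]
4 | PUSH 83 | [-2, 76, 40, -7, 83]
5 | SWAP | [-2, 76, 40, 83, -7]

[-2, 76, 40, 83, -7]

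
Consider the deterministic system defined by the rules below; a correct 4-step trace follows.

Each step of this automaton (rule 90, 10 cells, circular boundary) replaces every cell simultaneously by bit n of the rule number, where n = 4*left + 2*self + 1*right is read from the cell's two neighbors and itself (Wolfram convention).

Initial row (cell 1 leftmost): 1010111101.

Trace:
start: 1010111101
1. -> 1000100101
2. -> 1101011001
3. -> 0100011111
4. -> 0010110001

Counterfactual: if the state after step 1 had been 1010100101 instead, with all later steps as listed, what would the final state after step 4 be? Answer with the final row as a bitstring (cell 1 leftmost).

state after step 1 := 1010100101
2. -> 1000011001
3. -> 1100111111
4. -> 0111100000

0111100000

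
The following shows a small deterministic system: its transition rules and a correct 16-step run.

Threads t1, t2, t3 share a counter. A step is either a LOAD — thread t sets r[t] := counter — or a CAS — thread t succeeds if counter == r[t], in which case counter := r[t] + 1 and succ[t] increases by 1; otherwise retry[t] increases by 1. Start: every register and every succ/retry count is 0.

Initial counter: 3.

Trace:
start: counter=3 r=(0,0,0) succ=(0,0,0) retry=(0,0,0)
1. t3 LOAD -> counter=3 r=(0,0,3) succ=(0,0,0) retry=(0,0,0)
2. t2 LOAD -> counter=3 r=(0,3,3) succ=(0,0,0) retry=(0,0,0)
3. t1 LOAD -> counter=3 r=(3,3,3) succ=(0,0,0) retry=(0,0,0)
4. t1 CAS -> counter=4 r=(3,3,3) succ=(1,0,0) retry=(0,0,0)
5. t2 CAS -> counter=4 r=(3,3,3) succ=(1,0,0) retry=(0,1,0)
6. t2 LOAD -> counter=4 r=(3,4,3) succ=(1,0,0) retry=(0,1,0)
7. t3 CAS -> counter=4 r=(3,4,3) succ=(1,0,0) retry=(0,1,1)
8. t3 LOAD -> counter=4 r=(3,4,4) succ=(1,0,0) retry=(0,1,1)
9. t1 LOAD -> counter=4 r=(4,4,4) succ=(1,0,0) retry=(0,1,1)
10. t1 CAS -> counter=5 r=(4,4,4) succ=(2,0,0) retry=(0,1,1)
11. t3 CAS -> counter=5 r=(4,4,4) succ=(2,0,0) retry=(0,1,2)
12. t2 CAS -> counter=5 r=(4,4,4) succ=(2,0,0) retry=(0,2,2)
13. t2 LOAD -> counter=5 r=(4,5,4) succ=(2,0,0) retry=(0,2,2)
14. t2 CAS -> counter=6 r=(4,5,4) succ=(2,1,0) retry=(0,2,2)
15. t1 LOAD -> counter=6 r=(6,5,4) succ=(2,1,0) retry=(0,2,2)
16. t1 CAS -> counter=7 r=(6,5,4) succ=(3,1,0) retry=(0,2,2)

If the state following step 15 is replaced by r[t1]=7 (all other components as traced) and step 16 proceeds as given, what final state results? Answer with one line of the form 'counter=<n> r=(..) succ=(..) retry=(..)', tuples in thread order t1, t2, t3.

counter=6 r=(7,5,4) succ=(2,1,0) retry=(1,2,2)

state after step 15 := counter=6 r=(7,5,4) succ=(2,1,0) retry=(0,2,2)
16. t1 CAS -> counter=6 r=(7,5,4) succ=(2,1,0) retry=(1,2,2)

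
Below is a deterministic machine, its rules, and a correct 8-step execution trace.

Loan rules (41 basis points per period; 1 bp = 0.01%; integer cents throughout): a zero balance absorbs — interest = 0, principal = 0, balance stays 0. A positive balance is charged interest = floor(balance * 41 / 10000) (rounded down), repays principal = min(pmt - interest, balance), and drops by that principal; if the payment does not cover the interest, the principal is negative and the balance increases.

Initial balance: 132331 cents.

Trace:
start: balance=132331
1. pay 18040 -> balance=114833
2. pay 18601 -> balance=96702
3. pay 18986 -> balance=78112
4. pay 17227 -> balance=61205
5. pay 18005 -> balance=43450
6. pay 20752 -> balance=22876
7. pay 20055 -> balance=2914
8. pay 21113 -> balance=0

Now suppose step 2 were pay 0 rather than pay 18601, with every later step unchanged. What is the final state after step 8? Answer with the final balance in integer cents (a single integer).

(re-executing from step 2 with the substitution; state before step 2: balance=114833)
2. pay 0 -> balance=115303
3. pay 18986 -> balance=96789
4. pay 17227 -> balance=79958
5. pay 18005 -> balance=62280
6. pay 20752 -> balance=41783
7. pay 20055 -> balance=21899
8. pay 21113 -> balance=875

875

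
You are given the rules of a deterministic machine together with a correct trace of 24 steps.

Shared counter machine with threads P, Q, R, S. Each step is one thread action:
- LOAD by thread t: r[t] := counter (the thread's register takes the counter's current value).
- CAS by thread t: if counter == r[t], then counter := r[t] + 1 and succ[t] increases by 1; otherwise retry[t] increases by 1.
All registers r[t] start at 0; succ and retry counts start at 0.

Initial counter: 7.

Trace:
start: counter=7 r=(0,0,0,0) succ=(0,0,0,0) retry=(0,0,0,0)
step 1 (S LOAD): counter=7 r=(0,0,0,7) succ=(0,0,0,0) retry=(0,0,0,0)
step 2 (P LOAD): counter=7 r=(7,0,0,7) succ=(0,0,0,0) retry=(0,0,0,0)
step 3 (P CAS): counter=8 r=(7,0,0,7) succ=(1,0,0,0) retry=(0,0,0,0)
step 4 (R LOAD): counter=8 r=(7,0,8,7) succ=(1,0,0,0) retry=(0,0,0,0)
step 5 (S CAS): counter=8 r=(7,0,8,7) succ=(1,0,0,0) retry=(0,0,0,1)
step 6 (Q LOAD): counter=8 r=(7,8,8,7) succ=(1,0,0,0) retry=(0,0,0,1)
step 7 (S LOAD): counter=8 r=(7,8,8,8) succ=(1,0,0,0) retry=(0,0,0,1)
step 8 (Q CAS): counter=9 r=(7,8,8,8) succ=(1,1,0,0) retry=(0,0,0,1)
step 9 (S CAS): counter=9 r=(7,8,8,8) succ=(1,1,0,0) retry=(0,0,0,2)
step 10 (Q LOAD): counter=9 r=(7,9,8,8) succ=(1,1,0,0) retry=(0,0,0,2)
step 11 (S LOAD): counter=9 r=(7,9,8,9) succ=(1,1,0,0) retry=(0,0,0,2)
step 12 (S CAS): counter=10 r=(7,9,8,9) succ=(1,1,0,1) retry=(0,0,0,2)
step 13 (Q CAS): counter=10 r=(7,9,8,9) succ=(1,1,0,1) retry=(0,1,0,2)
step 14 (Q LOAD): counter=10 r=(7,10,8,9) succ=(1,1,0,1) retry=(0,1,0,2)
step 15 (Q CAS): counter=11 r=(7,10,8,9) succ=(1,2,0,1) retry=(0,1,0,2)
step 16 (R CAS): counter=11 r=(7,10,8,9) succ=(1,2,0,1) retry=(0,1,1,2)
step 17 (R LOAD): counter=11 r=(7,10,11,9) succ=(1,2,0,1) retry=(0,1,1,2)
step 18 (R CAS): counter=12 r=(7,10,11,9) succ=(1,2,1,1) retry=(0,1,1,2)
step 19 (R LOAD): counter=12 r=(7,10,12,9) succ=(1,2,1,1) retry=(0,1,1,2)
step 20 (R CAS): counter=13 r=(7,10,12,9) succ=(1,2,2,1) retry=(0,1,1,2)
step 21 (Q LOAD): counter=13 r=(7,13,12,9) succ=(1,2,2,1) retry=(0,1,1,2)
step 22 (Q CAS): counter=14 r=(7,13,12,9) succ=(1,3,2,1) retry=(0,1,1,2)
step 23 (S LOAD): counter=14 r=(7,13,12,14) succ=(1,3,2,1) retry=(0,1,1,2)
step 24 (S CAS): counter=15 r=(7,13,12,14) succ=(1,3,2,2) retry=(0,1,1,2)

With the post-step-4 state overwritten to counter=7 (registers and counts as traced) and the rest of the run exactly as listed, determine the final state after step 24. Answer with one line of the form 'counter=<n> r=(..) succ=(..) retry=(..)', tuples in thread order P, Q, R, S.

counter=15 r=(7,13,12,14) succ=(1,3,2,3) retry=(0,1,1,1)

state after step 4 := counter=7 r=(7,0,8,7) succ=(1,0,0,0) retry=(0,0,0,0)
step 5 (S CAS): counter=8 r=(7,0,8,7) succ=(1,0,0,1) retry=(0,0,0,0)
step 6 (Q LOAD): counter=8 r=(7,8,8,7) succ=(1,0,0,1) retry=(0,0,0,0)
step 7 (S LOAD): counter=8 r=(7,8,8,8) succ=(1,0,0,1) retry=(0,0,0,0)
step 8 (Q CAS): counter=9 r=(7,8,8,8) succ=(1,1,0,1) retry=(0,0,0,0)
step 9 (S CAS): counter=9 r=(7,8,8,8) succ=(1,1,0,1) retry=(0,0,0,1)
step 10 (Q LOAD): counter=9 r=(7,9,8,8) succ=(1,1,0,1) retry=(0,0,0,1)
step 11 (S LOAD): counter=9 r=(7,9,8,9) succ=(1,1,0,1) retry=(0,0,0,1)
step 12 (S CAS): counter=10 r=(7,9,8,9) succ=(1,1,0,2) retry=(0,0,0,1)
step 13 (Q CAS): counter=10 r=(7,9,8,9) succ=(1,1,0,2) retry=(0,1,0,1)
step 14 (Q LOAD): counter=10 r=(7,10,8,9) succ=(1,1,0,2) retry=(0,1,0,1)
step 15 (Q CAS): counter=11 r=(7,10,8,9) succ=(1,2,0,2) retry=(0,1,0,1)
step 16 (R CAS): counter=11 r=(7,10,8,9) succ=(1,2,0,2) retry=(0,1,1,1)
step 17 (R LOAD): counter=11 r=(7,10,11,9) succ=(1,2,0,2) retry=(0,1,1,1)
step 18 (R CAS): counter=12 r=(7,10,11,9) succ=(1,2,1,2) retry=(0,1,1,1)
step 19 (R LOAD): counter=12 r=(7,10,12,9) succ=(1,2,1,2) retry=(0,1,1,1)
step 20 (R CAS): counter=13 r=(7,10,12,9) succ=(1,2,2,2) retry=(0,1,1,1)
step 21 (Q LOAD): counter=13 r=(7,13,12,9) succ=(1,2,2,2) retry=(0,1,1,1)
step 22 (Q CAS): counter=14 r=(7,13,12,9) succ=(1,3,2,2) retry=(0,1,1,1)
step 23 (S LOAD): counter=14 r=(7,13,12,14) succ=(1,3,2,2) retry=(0,1,1,1)
step 24 (S CAS): counter=15 r=(7,13,12,14) succ=(1,3,2,3) retry=(0,1,1,1)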